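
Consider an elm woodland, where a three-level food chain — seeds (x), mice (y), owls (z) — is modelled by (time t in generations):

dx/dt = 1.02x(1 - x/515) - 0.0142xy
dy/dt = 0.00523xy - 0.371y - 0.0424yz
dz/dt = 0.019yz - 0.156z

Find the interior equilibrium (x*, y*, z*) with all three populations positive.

x* ≈ 456, y* ≈ 8.21, z* ≈ 47.5

From dz/dt = 0: 0.019y* = 0.156, so y* = 8.21.
From dx/dt = 0: 1.02(1 - x*/515) = 0.0142·8.21, giving x* = 515·(1 - 0.114) = 456.
From dy/dt = 0: 0.00523·456 - 0.371 = 0.0424z*, so z* = 2.01/0.0424 = 47.5.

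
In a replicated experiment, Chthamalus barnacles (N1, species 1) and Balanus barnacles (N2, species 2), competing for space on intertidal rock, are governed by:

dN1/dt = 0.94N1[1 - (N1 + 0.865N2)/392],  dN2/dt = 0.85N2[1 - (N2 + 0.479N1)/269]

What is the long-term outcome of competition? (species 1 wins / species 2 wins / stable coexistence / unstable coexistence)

stable coexistence

Compare the nullcline intercepts: K1/α12 = 392/0.865 = 453 > K2 = 269; K2/α21 = 269/0.479 = 562 > K1 = 392.
Since both inequalities hold, each species can invade when rare, so the interior equilibrium is stable.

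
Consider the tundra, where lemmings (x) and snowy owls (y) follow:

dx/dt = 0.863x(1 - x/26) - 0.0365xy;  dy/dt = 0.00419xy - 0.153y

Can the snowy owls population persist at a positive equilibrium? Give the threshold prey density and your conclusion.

Threshold x = 36.5; K < 36.5, so no, the predator goes extinct.

The predator equation gives dy/dt > 0 only when x > 0.153/0.00419 = 36.5.
Without the predator, x → K = 26. Since 26 < 36.5, the predator cannot invade.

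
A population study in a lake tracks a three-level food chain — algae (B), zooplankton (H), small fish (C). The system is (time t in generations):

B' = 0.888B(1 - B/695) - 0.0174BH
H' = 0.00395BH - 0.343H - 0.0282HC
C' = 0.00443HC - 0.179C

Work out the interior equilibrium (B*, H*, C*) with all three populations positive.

From dC/dt = 0: 0.00443H* = 0.179, so H* = 40.4.
From dB/dt = 0: 0.888(1 - B*/695) = 0.0174·40.4, giving B* = 695·(1 - 0.792) = 145.
From dH/dt = 0: 0.00395·145 - 0.343 = 0.0282C*, so C* = 0.229/0.0282 = 8.11.

B* ≈ 145, H* ≈ 40.4, C* ≈ 8.11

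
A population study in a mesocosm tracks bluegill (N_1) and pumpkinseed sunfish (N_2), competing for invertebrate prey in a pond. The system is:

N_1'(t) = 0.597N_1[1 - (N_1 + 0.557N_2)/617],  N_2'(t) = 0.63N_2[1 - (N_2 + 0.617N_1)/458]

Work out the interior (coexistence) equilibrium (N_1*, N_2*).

Setting both brackets to zero gives the nullclines N_1 + 0.557N_2 = 617 and 0.617N_1 + N_2 = 458.
Substituting N_2 = 458 - 0.617N_1 into the first: N_1(1 - 0.557·0.617) = 617 - 0.557·458.
So N_1* = 362/0.656 = 551, and then N_2* = 458 - 0.617·551 = 118.

N_1* ≈ 551, N_2* ≈ 118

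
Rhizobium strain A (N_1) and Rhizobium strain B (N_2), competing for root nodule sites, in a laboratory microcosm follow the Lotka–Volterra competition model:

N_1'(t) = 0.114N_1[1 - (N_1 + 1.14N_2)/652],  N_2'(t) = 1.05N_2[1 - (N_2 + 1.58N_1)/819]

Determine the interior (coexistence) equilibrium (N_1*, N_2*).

Setting both brackets to zero gives the nullclines N_1 + 1.14N_2 = 652 and 1.58N_1 + N_2 = 819.
Substituting N_2 = 819 - 1.58N_1 into the first: N_1(1 - 1.14·1.58) = 652 - 1.14·819.
So N_1* = -282/-0.801 = 352, and then N_2* = 819 - 1.58·352 = 264.

N_1* ≈ 352, N_2* ≈ 264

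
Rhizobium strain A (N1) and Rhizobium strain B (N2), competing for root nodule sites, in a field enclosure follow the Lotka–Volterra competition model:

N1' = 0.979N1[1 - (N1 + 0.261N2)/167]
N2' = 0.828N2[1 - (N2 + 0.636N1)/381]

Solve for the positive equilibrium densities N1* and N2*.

N1* ≈ 81, N2* ≈ 329

Setting both brackets to zero gives the nullclines N1 + 0.261N2 = 167 and 0.636N1 + N2 = 381.
Substituting N2 = 381 - 0.636N1 into the first: N1(1 - 0.261·0.636) = 167 - 0.261·381.
So N1* = 67.6/0.834 = 81, and then N2* = 381 - 0.636·81 = 329.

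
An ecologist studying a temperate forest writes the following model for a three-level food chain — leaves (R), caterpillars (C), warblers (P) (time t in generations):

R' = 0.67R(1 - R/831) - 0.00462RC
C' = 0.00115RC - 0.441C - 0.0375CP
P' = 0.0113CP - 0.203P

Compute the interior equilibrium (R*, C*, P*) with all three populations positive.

From dP/dt = 0: 0.0113C* = 0.203, so C* = 18.
From dR/dt = 0: 0.67(1 - R*/831) = 0.00462·18, giving R* = 831·(1 - 0.124) = 728.
From dC/dt = 0: 0.00115·728 - 0.441 = 0.0375P*, so P* = 0.396/0.0375 = 10.6.

R* ≈ 728, C* ≈ 18, P* ≈ 10.6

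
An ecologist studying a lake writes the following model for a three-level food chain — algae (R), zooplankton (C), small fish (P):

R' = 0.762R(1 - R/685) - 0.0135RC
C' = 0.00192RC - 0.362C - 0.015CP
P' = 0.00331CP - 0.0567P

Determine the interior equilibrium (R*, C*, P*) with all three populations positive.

From dP/dt = 0: 0.00331C* = 0.0567, so C* = 17.1.
From dR/dt = 0: 0.762(1 - R*/685) = 0.0135·17.1, giving R* = 685·(1 - 0.303) = 477.
From dC/dt = 0: 0.00192·477 - 0.362 = 0.015P*, so P* = 0.554/0.015 = 36.9.

R* ≈ 477, C* ≈ 17.1, P* ≈ 36.9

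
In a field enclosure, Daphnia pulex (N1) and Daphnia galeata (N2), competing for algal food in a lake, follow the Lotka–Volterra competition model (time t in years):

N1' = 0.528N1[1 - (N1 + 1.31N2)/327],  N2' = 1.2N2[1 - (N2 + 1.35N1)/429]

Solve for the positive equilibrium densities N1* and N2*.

Setting both brackets to zero gives the nullclines N1 + 1.31N2 = 327 and 1.35N1 + N2 = 429.
Substituting N2 = 429 - 1.35N1 into the first: N1(1 - 1.31·1.35) = 327 - 1.31·429.
So N1* = -235/-0.769 = 306, and then N2* = 429 - 1.35·306 = 16.2.

N1* ≈ 306, N2* ≈ 16.2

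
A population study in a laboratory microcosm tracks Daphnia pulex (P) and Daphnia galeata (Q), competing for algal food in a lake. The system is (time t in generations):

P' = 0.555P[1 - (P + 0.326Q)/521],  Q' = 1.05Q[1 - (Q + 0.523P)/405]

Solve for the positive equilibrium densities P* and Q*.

P* ≈ 469, Q* ≈ 160

Setting both brackets to zero gives the nullclines P + 0.326Q = 521 and 0.523P + Q = 405.
Substituting Q = 405 - 0.523P into the first: P(1 - 0.326·0.523) = 521 - 0.326·405.
So P* = 389/0.83 = 469, and then Q* = 405 - 0.523·469 = 160.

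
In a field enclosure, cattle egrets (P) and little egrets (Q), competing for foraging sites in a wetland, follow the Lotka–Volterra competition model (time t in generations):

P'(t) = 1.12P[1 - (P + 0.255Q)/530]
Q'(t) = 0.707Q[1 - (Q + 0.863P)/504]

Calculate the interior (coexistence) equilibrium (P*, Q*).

P* ≈ 515, Q* ≈ 59.8

Setting both brackets to zero gives the nullclines P + 0.255Q = 530 and 0.863P + Q = 504.
Substituting Q = 504 - 0.863P into the first: P(1 - 0.255·0.863) = 530 - 0.255·504.
So P* = 401/0.78 = 515, and then Q* = 504 - 0.863·515 = 59.8.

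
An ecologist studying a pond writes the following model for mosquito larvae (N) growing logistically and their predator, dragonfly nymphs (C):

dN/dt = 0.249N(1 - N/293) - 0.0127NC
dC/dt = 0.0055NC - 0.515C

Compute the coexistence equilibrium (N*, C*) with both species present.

N* ≈ 93.6, C* ≈ 13.3

From dC/dt = 0 with C > 0: 0.0055N* = 0.515, so N* = 93.6.
Substitute into dN/dt = 0: 0.249(1 - 93.6/293) = 0.0127C*.
The bracket is 0.68, giving C* = 0.169/0.0127 = 13.3.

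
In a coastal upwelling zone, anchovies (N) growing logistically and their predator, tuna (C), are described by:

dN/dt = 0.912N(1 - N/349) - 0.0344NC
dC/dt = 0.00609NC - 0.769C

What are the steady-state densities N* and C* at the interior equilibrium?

From dC/dt = 0 with C > 0: 0.00609N* = 0.769, so N* = 126.
Substitute into dN/dt = 0: 0.912(1 - 126/349) = 0.0344C*.
The bracket is 0.638, giving C* = 0.582/0.0344 = 16.9.

N* ≈ 126, C* ≈ 16.9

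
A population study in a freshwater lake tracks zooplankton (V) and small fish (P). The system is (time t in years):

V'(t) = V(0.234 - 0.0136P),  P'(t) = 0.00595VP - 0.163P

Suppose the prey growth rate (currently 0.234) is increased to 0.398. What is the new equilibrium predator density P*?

P* ≈ 29.3

At the interior fixed point, setting dV/dt = 0 with V > 0 fixes P* = (prey growth rate)/(VP coefficient) — independent of the other coefficients.
With the change, P* = 0.398/0.0136 = 29.3; it rises from 17.2.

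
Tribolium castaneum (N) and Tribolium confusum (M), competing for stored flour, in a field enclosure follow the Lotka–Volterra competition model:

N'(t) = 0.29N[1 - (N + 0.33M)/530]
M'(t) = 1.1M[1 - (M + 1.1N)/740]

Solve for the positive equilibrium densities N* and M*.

Setting both brackets to zero gives the nullclines N + 0.33M = 530 and 1.1N + M = 740.
Substituting M = 740 - 1.1N into the first: N(1 - 0.33·1.1) = 530 - 0.33·740.
So N* = 286/0.637 = 449, and then M* = 740 - 1.1·449 = 246.

N* ≈ 449, M* ≈ 246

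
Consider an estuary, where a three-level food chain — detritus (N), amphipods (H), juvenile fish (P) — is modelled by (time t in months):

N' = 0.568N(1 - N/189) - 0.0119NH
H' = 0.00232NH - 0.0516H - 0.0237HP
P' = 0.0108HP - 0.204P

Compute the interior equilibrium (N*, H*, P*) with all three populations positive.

From dP/dt = 0: 0.0108H* = 0.204, so H* = 18.9.
From dN/dt = 0: 0.568(1 - N*/189) = 0.0119·18.9, giving N* = 189·(1 - 0.396) = 114.
From dH/dt = 0: 0.00232·114 - 0.0516 = 0.0237P*, so P* = 0.213/0.0237 = 9.

N* ≈ 114, H* ≈ 18.9, P* ≈ 9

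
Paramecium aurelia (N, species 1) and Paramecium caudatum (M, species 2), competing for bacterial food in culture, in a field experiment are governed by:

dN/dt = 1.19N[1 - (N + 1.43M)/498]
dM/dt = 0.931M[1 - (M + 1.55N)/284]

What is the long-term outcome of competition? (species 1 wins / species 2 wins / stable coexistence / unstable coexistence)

Compare the nullcline intercepts: K1/α12 = 498/1.43 = 348 > K2 = 284; K2/α21 = 284/1.55 = 183 < K1 = 498.
Since the inequalities point opposite ways, species 1 can invade but species 2 cannot.

species 1 excludes species 2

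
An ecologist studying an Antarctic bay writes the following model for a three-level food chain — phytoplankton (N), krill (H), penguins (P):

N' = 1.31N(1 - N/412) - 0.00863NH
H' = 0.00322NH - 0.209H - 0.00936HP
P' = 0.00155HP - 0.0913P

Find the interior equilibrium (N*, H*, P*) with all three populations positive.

From dP/dt = 0: 0.00155H* = 0.0913, so H* = 58.9.
From dN/dt = 0: 1.31(1 - N*/412) = 0.00863·58.9, giving N* = 412·(1 - 0.388) = 252.
From dH/dt = 0: 0.00322·252 - 0.209 = 0.00936P*, so P* = 0.603/0.00936 = 64.4.

N* ≈ 252, H* ≈ 58.9, P* ≈ 64.4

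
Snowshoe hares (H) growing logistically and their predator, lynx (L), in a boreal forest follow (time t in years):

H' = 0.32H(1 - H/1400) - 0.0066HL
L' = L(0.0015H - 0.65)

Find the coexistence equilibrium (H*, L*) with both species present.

From dL/dt = 0 with L > 0: 0.0015H* = 0.65, so H* = 433.
Substitute into dH/dt = 0: 0.32(1 - 433/1400) = 0.0066L*.
The bracket is 0.69, giving L* = 0.221/0.0066 = 33.5.

H* ≈ 433, L* ≈ 33.5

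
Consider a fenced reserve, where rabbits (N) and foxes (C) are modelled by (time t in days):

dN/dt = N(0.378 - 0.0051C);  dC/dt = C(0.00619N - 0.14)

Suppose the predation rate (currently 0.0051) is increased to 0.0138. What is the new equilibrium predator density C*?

At the interior fixed point, setting dN/dt = 0 with N > 0 fixes C* = (prey growth rate)/(NC coefficient) — independent of the other coefficients.
With the change, C* = 0.378/0.0138 = 27.4; it falls from 74.1.

C* ≈ 27.4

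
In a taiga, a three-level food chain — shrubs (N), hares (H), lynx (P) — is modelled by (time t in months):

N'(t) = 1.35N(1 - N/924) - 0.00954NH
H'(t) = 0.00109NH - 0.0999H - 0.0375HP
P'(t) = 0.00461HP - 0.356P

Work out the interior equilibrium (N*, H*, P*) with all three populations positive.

From dP/dt = 0: 0.00461H* = 0.356, so H* = 77.2.
From dN/dt = 0: 1.35(1 - N*/924) = 0.00954·77.2, giving N* = 924·(1 - 0.546) = 420.
From dH/dt = 0: 0.00109·420 - 0.0999 = 0.0375P*, so P* = 0.358/0.0375 = 9.54.

N* ≈ 420, H* ≈ 77.2, P* ≈ 9.54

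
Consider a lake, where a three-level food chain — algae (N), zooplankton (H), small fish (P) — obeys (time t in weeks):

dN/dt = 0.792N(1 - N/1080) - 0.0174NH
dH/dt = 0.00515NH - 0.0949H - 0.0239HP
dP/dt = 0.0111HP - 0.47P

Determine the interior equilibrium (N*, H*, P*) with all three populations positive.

From dP/dt = 0: 0.0111H* = 0.47, so H* = 42.3.
From dN/dt = 0: 0.792(1 - N*/1080) = 0.0174·42.3, giving N* = 1080·(1 - 0.93) = 75.3.
From dH/dt = 0: 0.00515·75.3 - 0.0949 = 0.0239P*, so P* = 0.293/0.0239 = 12.3.

N* ≈ 75.3, H* ≈ 42.3, P* ≈ 12.3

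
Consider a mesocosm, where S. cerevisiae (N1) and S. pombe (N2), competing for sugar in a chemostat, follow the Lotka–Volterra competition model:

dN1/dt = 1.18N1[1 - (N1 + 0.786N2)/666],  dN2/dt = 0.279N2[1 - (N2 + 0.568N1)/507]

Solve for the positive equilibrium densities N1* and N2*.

Setting both brackets to zero gives the nullclines N1 + 0.786N2 = 666 and 0.568N1 + N2 = 507.
Substituting N2 = 507 - 0.568N1 into the first: N1(1 - 0.786·0.568) = 666 - 0.786·507.
So N1* = 267/0.554 = 483, and then N2* = 507 - 0.568·483 = 233.

N1* ≈ 483, N2* ≈ 233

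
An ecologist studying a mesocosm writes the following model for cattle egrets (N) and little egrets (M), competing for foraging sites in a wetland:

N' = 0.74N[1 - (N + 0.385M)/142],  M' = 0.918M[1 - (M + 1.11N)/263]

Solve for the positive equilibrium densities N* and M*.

Setting both brackets to zero gives the nullclines N + 0.385M = 142 and 1.11N + M = 263.
Substituting M = 263 - 1.11N into the first: N(1 - 0.385·1.11) = 142 - 0.385·263.
So N* = 40.7/0.573 = 71.2, and then M* = 263 - 1.11·71.2 = 184.

N* ≈ 71.2, M* ≈ 184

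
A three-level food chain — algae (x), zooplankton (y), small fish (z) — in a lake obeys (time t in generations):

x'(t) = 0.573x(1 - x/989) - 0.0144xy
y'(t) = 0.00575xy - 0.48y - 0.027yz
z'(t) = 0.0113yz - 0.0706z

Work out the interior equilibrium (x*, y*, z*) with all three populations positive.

x* ≈ 834, y* ≈ 6.25, z* ≈ 160

From dz/dt = 0: 0.0113y* = 0.0706, so y* = 6.25.
From dx/dt = 0: 0.573(1 - x*/989) = 0.0144·6.25, giving x* = 989·(1 - 0.157) = 834.
From dy/dt = 0: 0.00575·834 - 0.48 = 0.027z*, so z* = 4.31/0.027 = 160.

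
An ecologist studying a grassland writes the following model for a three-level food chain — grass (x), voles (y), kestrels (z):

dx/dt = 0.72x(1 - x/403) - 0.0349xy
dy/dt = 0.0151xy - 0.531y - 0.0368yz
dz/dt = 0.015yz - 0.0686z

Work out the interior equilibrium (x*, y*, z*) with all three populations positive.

From dz/dt = 0: 0.015y* = 0.0686, so y* = 4.57.
From dx/dt = 0: 0.72(1 - x*/403) = 0.0349·4.57, giving x* = 403·(1 - 0.222) = 314.
From dy/dt = 0: 0.0151·314 - 0.531 = 0.0368z*, so z* = 4.21/0.0368 = 114.

x* ≈ 314, y* ≈ 4.57, z* ≈ 114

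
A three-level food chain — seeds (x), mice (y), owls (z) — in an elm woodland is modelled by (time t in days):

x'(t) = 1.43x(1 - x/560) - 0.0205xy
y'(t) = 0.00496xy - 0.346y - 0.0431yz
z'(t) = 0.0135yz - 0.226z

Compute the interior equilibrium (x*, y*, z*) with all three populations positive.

From dz/dt = 0: 0.0135y* = 0.226, so y* = 16.7.
From dx/dt = 0: 1.43(1 - x*/560) = 0.0205·16.7, giving x* = 560·(1 - 0.24) = 426.
From dy/dt = 0: 0.00496·426 - 0.346 = 0.0431z*, so z* = 1.77/0.0431 = 41.

x* ≈ 426, y* ≈ 16.7, z* ≈ 41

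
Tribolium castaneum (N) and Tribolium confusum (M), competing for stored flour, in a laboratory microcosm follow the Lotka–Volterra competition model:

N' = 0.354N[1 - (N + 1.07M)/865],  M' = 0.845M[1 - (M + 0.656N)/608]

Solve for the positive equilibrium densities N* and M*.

N* ≈ 719, M* ≈ 136

Setting both brackets to zero gives the nullclines N + 1.07M = 865 and 0.656N + M = 608.
Substituting M = 608 - 0.656N into the first: N(1 - 1.07·0.656) = 865 - 1.07·608.
So N* = 214/0.298 = 719, and then M* = 608 - 0.656·719 = 136.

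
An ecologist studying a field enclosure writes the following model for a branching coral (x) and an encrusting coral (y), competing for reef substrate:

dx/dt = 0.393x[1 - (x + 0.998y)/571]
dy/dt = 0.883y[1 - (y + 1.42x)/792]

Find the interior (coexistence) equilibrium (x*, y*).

x* ≈ 526, y* ≈ 45.1

Setting both brackets to zero gives the nullclines x + 0.998y = 571 and 1.42x + y = 792.
Substituting y = 792 - 1.42x into the first: x(1 - 0.998·1.42) = 571 - 0.998·792.
So x* = -219/-0.417 = 526, and then y* = 792 - 1.42·526 = 45.1.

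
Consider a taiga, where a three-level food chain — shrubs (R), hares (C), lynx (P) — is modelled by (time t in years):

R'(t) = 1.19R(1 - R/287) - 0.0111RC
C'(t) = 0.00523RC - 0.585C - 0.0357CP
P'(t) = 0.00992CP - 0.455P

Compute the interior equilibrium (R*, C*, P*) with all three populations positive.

R* ≈ 164, C* ≈ 45.9, P* ≈ 7.67

From dP/dt = 0: 0.00992C* = 0.455, so C* = 45.9.
From dR/dt = 0: 1.19(1 - R*/287) = 0.0111·45.9, giving R* = 287·(1 - 0.428) = 164.
From dC/dt = 0: 0.00523·164 - 0.585 = 0.0357P*, so P* = 0.274/0.0357 = 7.67.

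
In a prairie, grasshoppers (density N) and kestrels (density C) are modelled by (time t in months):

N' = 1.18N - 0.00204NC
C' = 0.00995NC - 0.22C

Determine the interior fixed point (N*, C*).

Set dC/dt = 0 with C > 0: 0.00995N - 0.22 = 0, so N* = 0.22/0.00995 = 22.1.
Set dN/dt = 0 with N > 0: 1.18 - 0.00204C = 0, so C* = 1.18/0.00204 = 578.

N* ≈ 22.1, C* ≈ 578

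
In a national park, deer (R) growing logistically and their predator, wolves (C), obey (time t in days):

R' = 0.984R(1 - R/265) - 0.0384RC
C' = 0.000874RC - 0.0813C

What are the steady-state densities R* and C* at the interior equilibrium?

From dC/dt = 0 with C > 0: 0.000874R* = 0.0813, so R* = 93.
Substitute into dR/dt = 0: 0.984(1 - 93/265) = 0.0384C*.
The bracket is 0.649, giving C* = 0.639/0.0384 = 16.6.

R* ≈ 93, C* ≈ 16.6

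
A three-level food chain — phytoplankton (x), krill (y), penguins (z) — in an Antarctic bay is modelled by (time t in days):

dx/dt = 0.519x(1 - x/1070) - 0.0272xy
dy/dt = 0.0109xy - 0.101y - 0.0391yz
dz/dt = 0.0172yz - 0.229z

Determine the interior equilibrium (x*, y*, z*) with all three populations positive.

From dz/dt = 0: 0.0172y* = 0.229, so y* = 13.3.
From dx/dt = 0: 0.519(1 - x*/1070) = 0.0272·13.3, giving x* = 1070·(1 - 0.698) = 323.
From dy/dt = 0: 0.0109·323 - 0.101 = 0.0391z*, so z* = 3.42/0.0391 = 87.6.

x* ≈ 323, y* ≈ 13.3, z* ≈ 87.6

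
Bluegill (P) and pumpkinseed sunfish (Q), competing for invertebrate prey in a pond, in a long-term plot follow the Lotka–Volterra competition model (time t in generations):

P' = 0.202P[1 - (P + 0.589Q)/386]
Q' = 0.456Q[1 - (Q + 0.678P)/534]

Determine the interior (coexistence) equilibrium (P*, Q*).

P* ≈ 119, Q* ≈ 453

Setting both brackets to zero gives the nullclines P + 0.589Q = 386 and 0.678P + Q = 534.
Substituting Q = 534 - 0.678P into the first: P(1 - 0.589·0.678) = 386 - 0.589·534.
So P* = 71.5/0.601 = 119, and then Q* = 534 - 0.678·119 = 453.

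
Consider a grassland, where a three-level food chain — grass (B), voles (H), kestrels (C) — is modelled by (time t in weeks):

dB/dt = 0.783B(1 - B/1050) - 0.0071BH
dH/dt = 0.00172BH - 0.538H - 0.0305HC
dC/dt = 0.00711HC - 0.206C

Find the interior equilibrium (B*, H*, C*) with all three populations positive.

From dC/dt = 0: 0.00711H* = 0.206, so H* = 29.
From dB/dt = 0: 0.783(1 - B*/1050) = 0.0071·29, giving B* = 1050·(1 - 0.263) = 774.
From dH/dt = 0: 0.00172·774 - 0.538 = 0.0305C*, so C* = 0.794/0.0305 = 26.

B* ≈ 774, H* ≈ 29, C* ≈ 26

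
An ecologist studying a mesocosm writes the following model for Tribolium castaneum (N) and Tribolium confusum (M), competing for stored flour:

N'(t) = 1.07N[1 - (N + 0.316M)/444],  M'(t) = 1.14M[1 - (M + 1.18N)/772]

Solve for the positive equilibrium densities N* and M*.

N* ≈ 319, M* ≈ 396

Setting both brackets to zero gives the nullclines N + 0.316M = 444 and 1.18N + M = 772.
Substituting M = 772 - 1.18N into the first: N(1 - 0.316·1.18) = 444 - 0.316·772.
So N* = 200/0.627 = 319, and then M* = 772 - 1.18·319 = 396.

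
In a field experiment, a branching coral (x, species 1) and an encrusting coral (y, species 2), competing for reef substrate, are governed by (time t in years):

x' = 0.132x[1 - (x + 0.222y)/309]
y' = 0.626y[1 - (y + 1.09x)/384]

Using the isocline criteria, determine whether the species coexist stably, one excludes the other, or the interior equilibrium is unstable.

Compare the nullcline intercepts: K1/α12 = 309/0.222 = 1390 > K2 = 384; K2/α21 = 384/1.09 = 352 > K1 = 309.
Since both inequalities hold, each species can invade when rare, so the interior equilibrium is stable.

stable coexistence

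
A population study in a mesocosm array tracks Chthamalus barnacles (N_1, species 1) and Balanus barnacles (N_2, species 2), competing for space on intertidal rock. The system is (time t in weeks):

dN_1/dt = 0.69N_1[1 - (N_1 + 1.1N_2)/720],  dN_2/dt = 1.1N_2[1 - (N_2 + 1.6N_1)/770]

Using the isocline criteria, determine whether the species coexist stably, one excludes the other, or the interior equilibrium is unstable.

unstable coexistence (outcome depends on initial conditions)

Compare the nullcline intercepts: K1/α12 = 720/1.1 = 655 < K2 = 770; K2/α21 = 770/1.6 = 481 < K1 = 720.
Since both are reversed, neither can invade when rare; the interior point is a saddle.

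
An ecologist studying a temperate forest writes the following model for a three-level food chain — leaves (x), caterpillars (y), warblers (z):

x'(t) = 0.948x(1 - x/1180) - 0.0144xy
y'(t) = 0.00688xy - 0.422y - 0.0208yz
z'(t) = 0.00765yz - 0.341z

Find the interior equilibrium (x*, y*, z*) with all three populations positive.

From dz/dt = 0: 0.00765y* = 0.341, so y* = 44.6.
From dx/dt = 0: 0.948(1 - x*/1180) = 0.0144·44.6, giving x* = 1180·(1 - 0.677) = 381.
From dy/dt = 0: 0.00688·381 - 0.422 = 0.0208z*, so z* = 2.2/0.0208 = 106.

x* ≈ 381, y* ≈ 44.6, z* ≈ 106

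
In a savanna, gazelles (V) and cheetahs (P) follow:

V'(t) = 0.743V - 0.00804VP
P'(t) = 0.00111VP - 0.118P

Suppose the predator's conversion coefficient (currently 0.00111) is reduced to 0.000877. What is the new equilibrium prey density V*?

V* ≈ 135

At the interior fixed point, setting dP/dt = 0 with P > 0 fixes V* = (predator death rate)/(VP coefficient) — independent of the other coefficients.
With the change, V* = 0.118/0.000877 = 135; it rises from 106.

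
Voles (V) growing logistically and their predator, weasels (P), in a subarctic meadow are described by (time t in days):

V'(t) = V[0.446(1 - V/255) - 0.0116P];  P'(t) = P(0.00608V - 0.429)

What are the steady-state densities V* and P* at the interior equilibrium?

V* ≈ 70.6, P* ≈ 27.8

From dP/dt = 0 with P > 0: 0.00608V* = 0.429, so V* = 70.6.
Substitute into dV/dt = 0: 0.446(1 - 70.6/255) = 0.0116P*.
The bracket is 0.723, giving P* = 0.323/0.0116 = 27.8.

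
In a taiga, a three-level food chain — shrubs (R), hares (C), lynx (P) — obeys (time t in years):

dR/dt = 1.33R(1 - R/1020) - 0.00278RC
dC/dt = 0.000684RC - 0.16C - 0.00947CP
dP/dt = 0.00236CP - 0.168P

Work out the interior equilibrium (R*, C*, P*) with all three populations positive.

From dP/dt = 0: 0.00236C* = 0.168, so C* = 71.2.
From dR/dt = 0: 1.33(1 - R*/1020) = 0.00278·71.2, giving R* = 1020·(1 - 0.149) = 868.
From dC/dt = 0: 0.000684·868 - 0.16 = 0.00947P*, so P* = 0.434/0.00947 = 45.8.

R* ≈ 868, C* ≈ 71.2, P* ≈ 45.8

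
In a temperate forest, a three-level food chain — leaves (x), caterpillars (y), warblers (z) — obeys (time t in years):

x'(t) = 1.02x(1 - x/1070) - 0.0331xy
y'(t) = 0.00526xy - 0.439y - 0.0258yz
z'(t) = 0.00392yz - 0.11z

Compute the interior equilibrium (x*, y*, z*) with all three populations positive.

x* ≈ 95.6, y* ≈ 28.1, z* ≈ 2.48

From dz/dt = 0: 0.00392y* = 0.11, so y* = 28.1.
From dx/dt = 0: 1.02(1 - x*/1070) = 0.0331·28.1, giving x* = 1070·(1 - 0.911) = 95.6.
From dy/dt = 0: 0.00526·95.6 - 0.439 = 0.0258z*, so z* = 0.0641/0.0258 = 2.48.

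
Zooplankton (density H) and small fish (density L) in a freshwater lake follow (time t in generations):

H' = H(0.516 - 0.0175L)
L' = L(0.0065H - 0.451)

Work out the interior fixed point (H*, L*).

H* ≈ 69.4, L* ≈ 29.5

Set dL/dt = 0 with L > 0: 0.0065H - 0.451 = 0, so H* = 0.451/0.0065 = 69.4.
Set dH/dt = 0 with H > 0: 0.516 - 0.0175L = 0, so L* = 0.516/0.0175 = 29.5.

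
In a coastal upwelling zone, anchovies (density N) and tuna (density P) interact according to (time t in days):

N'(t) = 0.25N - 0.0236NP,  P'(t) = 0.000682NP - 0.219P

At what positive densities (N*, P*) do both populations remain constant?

N* ≈ 321, P* ≈ 10.6

Set dP/dt = 0 with P > 0: 0.000682N - 0.219 = 0, so N* = 0.219/0.000682 = 321.
Set dN/dt = 0 with N > 0: 0.25 - 0.0236P = 0, so P* = 0.25/0.0236 = 10.6.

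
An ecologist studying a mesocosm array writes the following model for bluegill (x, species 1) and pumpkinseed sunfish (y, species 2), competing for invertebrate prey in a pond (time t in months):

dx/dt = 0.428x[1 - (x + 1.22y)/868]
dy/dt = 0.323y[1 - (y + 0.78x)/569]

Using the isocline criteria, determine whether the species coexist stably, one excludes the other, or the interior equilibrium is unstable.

species 1 excludes species 2

Compare the nullcline intercepts: K1/α12 = 868/1.22 = 711 > K2 = 569; K2/α21 = 569/0.78 = 729 < K1 = 868.
Since the inequalities point opposite ways, species 1 can invade but species 2 cannot.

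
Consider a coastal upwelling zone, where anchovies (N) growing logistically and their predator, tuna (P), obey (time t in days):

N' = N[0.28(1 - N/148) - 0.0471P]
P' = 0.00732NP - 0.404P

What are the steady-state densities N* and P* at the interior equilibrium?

N* ≈ 55.2, P* ≈ 3.73

From dP/dt = 0 with P > 0: 0.00732N* = 0.404, so N* = 55.2.
Substitute into dN/dt = 0: 0.28(1 - 55.2/148) = 0.0471P*.
The bracket is 0.627, giving P* = 0.176/0.0471 = 3.73.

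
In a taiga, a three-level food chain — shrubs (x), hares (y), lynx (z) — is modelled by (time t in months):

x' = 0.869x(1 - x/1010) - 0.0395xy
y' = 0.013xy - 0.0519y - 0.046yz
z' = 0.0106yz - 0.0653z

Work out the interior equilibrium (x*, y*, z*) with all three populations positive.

From dz/dt = 0: 0.0106y* = 0.0653, so y* = 6.16.
From dx/dt = 0: 0.869(1 - x*/1010) = 0.0395·6.16, giving x* = 1010·(1 - 0.28) = 727.
From dy/dt = 0: 0.013·727 - 0.0519 = 0.046z*, so z* = 9.4/0.046 = 204.

x* ≈ 727, y* ≈ 6.16, z* ≈ 204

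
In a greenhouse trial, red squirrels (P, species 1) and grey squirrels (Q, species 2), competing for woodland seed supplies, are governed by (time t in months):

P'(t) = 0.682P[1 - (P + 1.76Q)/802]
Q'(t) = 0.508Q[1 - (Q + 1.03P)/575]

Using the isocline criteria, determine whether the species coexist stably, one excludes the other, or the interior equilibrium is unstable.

Compare the nullcline intercepts: K1/α12 = 802/1.76 = 456 < K2 = 575; K2/α21 = 575/1.03 = 558 < K1 = 802.
Since both are reversed, neither can invade when rare; the interior point is a saddle.

unstable coexistence (outcome depends on initial conditions)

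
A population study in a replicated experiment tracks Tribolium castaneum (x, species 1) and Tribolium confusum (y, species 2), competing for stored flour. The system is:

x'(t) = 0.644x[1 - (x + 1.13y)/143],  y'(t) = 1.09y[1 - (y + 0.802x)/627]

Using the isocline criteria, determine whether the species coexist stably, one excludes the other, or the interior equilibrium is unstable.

Compare the nullcline intercepts: K1/α12 = 143/1.13 = 127 < K2 = 627; K2/α21 = 627/0.802 = 782 > K1 = 143.
Since the inequalities point opposite ways, species 2 can invade but species 1 cannot.

species 2 excludes species 1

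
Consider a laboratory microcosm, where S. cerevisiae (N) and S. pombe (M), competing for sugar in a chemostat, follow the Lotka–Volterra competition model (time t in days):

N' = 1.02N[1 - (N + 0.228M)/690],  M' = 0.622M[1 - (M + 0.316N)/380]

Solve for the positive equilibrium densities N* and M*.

Setting both brackets to zero gives the nullclines N + 0.228M = 690 and 0.316N + M = 380.
Substituting M = 380 - 0.316N into the first: N(1 - 0.228·0.316) = 690 - 0.228·380.
So N* = 603/0.928 = 650, and then M* = 380 - 0.316·650 = 175.

N* ≈ 650, M* ≈ 175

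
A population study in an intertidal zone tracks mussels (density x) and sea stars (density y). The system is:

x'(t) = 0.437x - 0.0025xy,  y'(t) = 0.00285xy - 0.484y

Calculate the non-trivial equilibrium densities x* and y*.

Set dy/dt = 0 with y > 0: 0.00285x - 0.484 = 0, so x* = 0.484/0.00285 = 170.
Set dx/dt = 0 with x > 0: 0.437 - 0.0025y = 0, so y* = 0.437/0.0025 = 175.

x* ≈ 170, y* ≈ 175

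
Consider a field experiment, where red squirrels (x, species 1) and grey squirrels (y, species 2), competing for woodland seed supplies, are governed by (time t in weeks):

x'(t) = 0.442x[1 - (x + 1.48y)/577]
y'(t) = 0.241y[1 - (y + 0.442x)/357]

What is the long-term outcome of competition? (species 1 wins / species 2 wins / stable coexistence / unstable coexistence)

stable coexistence

Compare the nullcline intercepts: K1/α12 = 577/1.48 = 390 > K2 = 357; K2/α21 = 357/0.442 = 808 > K1 = 577.
Since both inequalities hold, each species can invade when rare, so the interior equilibrium is stable.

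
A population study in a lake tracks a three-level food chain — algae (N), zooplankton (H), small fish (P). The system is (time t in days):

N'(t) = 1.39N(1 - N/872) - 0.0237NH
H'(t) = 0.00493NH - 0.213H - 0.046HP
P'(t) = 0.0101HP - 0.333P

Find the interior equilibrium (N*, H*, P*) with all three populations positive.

From dP/dt = 0: 0.0101H* = 0.333, so H* = 33.
From dN/dt = 0: 1.39(1 - N*/872) = 0.0237·33, giving N* = 872·(1 - 0.562) = 382.
From dH/dt = 0: 0.00493·382 - 0.213 = 0.046P*, so P* = 1.67/0.046 = 36.3.

N* ≈ 382, H* ≈ 33, P* ≈ 36.3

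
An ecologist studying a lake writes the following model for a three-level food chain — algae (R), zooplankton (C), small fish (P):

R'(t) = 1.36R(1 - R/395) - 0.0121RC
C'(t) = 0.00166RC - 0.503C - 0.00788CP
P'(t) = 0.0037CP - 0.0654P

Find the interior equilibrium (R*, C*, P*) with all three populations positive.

R* ≈ 333, C* ≈ 17.7, P* ≈ 6.29

From dP/dt = 0: 0.0037C* = 0.0654, so C* = 17.7.
From dR/dt = 0: 1.36(1 - R*/395) = 0.0121·17.7, giving R* = 395·(1 - 0.157) = 333.
From dC/dt = 0: 0.00166·333 - 0.503 = 0.00788P*, so P* = 0.0496/0.00788 = 6.29.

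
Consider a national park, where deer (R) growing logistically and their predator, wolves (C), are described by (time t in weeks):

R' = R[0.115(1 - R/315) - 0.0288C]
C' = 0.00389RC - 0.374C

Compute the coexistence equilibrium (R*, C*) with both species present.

R* ≈ 96.1, C* ≈ 2.77

From dC/dt = 0 with C > 0: 0.00389R* = 0.374, so R* = 96.1.
Substitute into dR/dt = 0: 0.115(1 - 96.1/315) = 0.0288C*.
The bracket is 0.695, giving C* = 0.0799/0.0288 = 2.77.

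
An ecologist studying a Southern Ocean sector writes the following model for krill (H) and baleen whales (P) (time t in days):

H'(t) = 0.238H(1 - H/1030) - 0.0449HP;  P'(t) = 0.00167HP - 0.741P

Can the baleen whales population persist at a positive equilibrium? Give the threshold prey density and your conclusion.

The predator equation gives dP/dt > 0 only when H > 0.741/0.00167 = 444.
Without the predator, H → K = 1030. Since 1030 > 444, the predator can invade and persist.

Threshold H = 444; K > 444, so yes, the predator persists.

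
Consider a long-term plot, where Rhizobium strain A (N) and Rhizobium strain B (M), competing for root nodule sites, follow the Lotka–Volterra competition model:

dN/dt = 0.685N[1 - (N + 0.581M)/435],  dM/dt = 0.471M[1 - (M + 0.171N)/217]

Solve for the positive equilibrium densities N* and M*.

N* ≈ 343, M* ≈ 158

Setting both brackets to zero gives the nullclines N + 0.581M = 435 and 0.171N + M = 217.
Substituting M = 217 - 0.171N into the first: N(1 - 0.581·0.171) = 435 - 0.581·217.
So N* = 309/0.901 = 343, and then M* = 217 - 0.171·343 = 158.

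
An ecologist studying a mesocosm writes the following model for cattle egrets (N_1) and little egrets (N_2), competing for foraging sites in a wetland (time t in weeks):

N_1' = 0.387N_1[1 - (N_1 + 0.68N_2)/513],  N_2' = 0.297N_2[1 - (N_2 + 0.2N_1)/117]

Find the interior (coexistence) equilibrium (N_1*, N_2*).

N_1* ≈ 502, N_2* ≈ 16.7

Setting both brackets to zero gives the nullclines N_1 + 0.68N_2 = 513 and 0.2N_1 + N_2 = 117.
Substituting N_2 = 117 - 0.2N_1 into the first: N_1(1 - 0.68·0.2) = 513 - 0.68·117.
So N_1* = 433/0.864 = 502, and then N_2* = 117 - 0.2·502 = 16.7.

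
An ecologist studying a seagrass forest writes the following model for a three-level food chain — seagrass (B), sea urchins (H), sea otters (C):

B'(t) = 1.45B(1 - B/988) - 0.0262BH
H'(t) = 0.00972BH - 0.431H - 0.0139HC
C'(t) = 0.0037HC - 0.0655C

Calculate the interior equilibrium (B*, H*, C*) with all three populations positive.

B* ≈ 672, H* ≈ 17.7, C* ≈ 439

From dC/dt = 0: 0.0037H* = 0.0655, so H* = 17.7.
From dB/dt = 0: 1.45(1 - B*/988) = 0.0262·17.7, giving B* = 988·(1 - 0.32) = 672.
From dH/dt = 0: 0.00972·672 - 0.431 = 0.0139C*, so C* = 6.1/0.0139 = 439.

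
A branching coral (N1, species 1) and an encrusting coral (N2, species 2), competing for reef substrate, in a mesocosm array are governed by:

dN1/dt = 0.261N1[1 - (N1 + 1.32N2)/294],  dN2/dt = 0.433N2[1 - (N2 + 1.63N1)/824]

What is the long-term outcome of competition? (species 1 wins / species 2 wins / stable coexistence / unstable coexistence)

species 2 excludes species 1

Compare the nullcline intercepts: K1/α12 = 294/1.32 = 223 < K2 = 824; K2/α21 = 824/1.63 = 506 > K1 = 294.
Since the inequalities point opposite ways, species 2 can invade but species 1 cannot.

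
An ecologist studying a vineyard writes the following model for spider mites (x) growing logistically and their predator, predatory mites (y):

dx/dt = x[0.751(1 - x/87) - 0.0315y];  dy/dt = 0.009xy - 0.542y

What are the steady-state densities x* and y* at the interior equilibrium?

From dy/dt = 0 with y > 0: 0.009x* = 0.542, so x* = 60.2.
Substitute into dx/dt = 0: 0.751(1 - 60.2/87) = 0.0315y*.
The bracket is 0.308, giving y* = 0.231/0.0315 = 7.34.

x* ≈ 60.2, y* ≈ 7.34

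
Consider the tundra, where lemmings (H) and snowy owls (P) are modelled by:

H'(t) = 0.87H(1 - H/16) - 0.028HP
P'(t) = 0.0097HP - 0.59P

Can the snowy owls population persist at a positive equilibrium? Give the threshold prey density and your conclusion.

Threshold H = 60.8; K < 60.8, so no, the predator goes extinct.

The predator equation gives dP/dt > 0 only when H > 0.59/0.0097 = 60.8.
Without the predator, H → K = 16. Since 16 < 60.8, the predator cannot invade.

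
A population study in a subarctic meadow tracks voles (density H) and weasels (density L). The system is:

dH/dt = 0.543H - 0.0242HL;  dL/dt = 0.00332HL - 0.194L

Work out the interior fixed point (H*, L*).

Set dL/dt = 0 with L > 0: 0.00332H - 0.194 = 0, so H* = 0.194/0.00332 = 58.4.
Set dH/dt = 0 with H > 0: 0.543 - 0.0242L = 0, so L* = 0.543/0.0242 = 22.4.

H* ≈ 58.4, L* ≈ 22.4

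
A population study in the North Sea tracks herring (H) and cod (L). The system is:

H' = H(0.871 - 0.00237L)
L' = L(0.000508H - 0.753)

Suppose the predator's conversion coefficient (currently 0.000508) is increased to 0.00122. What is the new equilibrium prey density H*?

At the interior fixed point, setting dL/dt = 0 with L > 0 fixes H* = (predator death rate)/(HL coefficient) — independent of the other coefficients.
With the change, H* = 0.753/0.00122 = 617; it falls from 1480.

H* ≈ 617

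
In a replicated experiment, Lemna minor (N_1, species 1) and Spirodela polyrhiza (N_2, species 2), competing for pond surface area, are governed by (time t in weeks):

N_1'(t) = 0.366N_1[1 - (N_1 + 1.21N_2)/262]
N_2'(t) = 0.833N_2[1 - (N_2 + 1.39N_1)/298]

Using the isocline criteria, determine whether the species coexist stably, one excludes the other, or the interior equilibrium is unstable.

Compare the nullcline intercepts: K1/α12 = 262/1.21 = 217 < K2 = 298; K2/α21 = 298/1.39 = 214 < K1 = 262.
Since both are reversed, neither can invade when rare; the interior point is a saddle.

unstable coexistence (outcome depends on initial conditions)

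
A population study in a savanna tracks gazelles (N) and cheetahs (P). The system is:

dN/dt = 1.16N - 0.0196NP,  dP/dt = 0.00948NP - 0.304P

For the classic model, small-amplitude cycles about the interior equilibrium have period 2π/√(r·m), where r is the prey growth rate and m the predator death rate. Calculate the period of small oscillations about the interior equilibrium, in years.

Here r = 1.16 and m = 0.304, so r·m = 0.353.
ω = √0.353 = 0.594 per year, hence T = 2π/ω ≈ 10.6 years.

T ≈ 10.6 years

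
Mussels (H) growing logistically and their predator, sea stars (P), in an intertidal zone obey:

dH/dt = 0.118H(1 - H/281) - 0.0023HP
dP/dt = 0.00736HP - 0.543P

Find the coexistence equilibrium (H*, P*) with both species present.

H* ≈ 73.8, P* ≈ 37.8

From dP/dt = 0 with P > 0: 0.00736H* = 0.543, so H* = 73.8.
Substitute into dH/dt = 0: 0.118(1 - 73.8/281) = 0.0023P*.
The bracket is 0.737, giving P* = 0.087/0.0023 = 37.8.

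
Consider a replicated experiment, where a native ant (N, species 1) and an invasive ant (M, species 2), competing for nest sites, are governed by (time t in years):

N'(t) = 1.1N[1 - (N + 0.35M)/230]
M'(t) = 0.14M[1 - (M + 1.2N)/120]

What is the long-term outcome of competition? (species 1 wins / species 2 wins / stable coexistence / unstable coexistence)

species 1 excludes species 2

Compare the nullcline intercepts: K1/α12 = 230/0.35 = 657 > K2 = 120; K2/α21 = 120/1.2 = 100 < K1 = 230.
Since the inequalities point opposite ways, species 1 can invade but species 2 cannot.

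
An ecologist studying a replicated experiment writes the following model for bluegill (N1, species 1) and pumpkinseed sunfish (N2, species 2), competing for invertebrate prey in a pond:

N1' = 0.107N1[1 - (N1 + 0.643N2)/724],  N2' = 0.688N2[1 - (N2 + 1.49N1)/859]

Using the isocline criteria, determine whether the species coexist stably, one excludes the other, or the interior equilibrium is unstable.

species 1 excludes species 2

Compare the nullcline intercepts: K1/α12 = 724/0.643 = 1130 > K2 = 859; K2/α21 = 859/1.49 = 577 < K1 = 724.
Since the inequalities point opposite ways, species 1 can invade but species 2 cannot.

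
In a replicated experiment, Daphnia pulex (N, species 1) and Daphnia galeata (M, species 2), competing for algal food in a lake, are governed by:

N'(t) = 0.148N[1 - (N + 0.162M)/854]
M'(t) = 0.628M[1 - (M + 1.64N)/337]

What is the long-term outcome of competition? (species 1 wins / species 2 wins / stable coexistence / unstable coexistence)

Compare the nullcline intercepts: K1/α12 = 854/0.162 = 5270 > K2 = 337; K2/α21 = 337/1.64 = 205 < K1 = 854.
Since the inequalities point opposite ways, species 1 can invade but species 2 cannot.

species 1 excludes species 2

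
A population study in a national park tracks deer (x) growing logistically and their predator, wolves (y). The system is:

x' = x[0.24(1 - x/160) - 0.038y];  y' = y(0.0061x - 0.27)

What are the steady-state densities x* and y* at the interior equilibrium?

x* ≈ 44.3, y* ≈ 4.57

From dy/dt = 0 with y > 0: 0.0061x* = 0.27, so x* = 44.3.
Substitute into dx/dt = 0: 0.24(1 - 44.3/160) = 0.038y*.
The bracket is 0.723, giving y* = 0.174/0.038 = 4.57.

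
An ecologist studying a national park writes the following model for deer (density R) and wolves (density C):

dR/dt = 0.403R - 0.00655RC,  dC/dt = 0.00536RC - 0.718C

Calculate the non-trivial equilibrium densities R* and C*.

Set dC/dt = 0 with C > 0: 0.00536R - 0.718 = 0, so R* = 0.718/0.00536 = 134.
Set dR/dt = 0 with R > 0: 0.403 - 0.00655C = 0, so C* = 0.403/0.00655 = 61.5.

R* ≈ 134, C* ≈ 61.5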